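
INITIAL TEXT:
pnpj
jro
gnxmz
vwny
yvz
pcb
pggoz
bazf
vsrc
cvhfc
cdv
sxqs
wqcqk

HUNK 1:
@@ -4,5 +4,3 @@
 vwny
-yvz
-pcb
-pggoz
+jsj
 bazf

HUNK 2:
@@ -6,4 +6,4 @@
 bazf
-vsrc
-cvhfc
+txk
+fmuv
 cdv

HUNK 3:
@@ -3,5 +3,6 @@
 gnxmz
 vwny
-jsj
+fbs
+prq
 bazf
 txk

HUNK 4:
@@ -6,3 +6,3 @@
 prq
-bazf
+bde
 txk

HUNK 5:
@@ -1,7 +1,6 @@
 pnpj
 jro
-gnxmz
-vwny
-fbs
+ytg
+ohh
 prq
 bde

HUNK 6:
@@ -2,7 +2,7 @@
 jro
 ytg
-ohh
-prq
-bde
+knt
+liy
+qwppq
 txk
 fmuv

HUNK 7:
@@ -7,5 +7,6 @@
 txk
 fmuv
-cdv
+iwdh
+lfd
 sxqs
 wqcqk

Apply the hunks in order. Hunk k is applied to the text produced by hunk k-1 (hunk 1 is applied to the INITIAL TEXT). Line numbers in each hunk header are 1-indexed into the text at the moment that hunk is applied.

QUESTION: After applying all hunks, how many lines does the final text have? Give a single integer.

Answer: 12

Derivation:
Hunk 1: at line 4 remove [yvz,pcb,pggoz] add [jsj] -> 11 lines: pnpj jro gnxmz vwny jsj bazf vsrc cvhfc cdv sxqs wqcqk
Hunk 2: at line 6 remove [vsrc,cvhfc] add [txk,fmuv] -> 11 lines: pnpj jro gnxmz vwny jsj bazf txk fmuv cdv sxqs wqcqk
Hunk 3: at line 3 remove [jsj] add [fbs,prq] -> 12 lines: pnpj jro gnxmz vwny fbs prq bazf txk fmuv cdv sxqs wqcqk
Hunk 4: at line 6 remove [bazf] add [bde] -> 12 lines: pnpj jro gnxmz vwny fbs prq bde txk fmuv cdv sxqs wqcqk
Hunk 5: at line 1 remove [gnxmz,vwny,fbs] add [ytg,ohh] -> 11 lines: pnpj jro ytg ohh prq bde txk fmuv cdv sxqs wqcqk
Hunk 6: at line 2 remove [ohh,prq,bde] add [knt,liy,qwppq] -> 11 lines: pnpj jro ytg knt liy qwppq txk fmuv cdv sxqs wqcqk
Hunk 7: at line 7 remove [cdv] add [iwdh,lfd] -> 12 lines: pnpj jro ytg knt liy qwppq txk fmuv iwdh lfd sxqs wqcqk
Final line count: 12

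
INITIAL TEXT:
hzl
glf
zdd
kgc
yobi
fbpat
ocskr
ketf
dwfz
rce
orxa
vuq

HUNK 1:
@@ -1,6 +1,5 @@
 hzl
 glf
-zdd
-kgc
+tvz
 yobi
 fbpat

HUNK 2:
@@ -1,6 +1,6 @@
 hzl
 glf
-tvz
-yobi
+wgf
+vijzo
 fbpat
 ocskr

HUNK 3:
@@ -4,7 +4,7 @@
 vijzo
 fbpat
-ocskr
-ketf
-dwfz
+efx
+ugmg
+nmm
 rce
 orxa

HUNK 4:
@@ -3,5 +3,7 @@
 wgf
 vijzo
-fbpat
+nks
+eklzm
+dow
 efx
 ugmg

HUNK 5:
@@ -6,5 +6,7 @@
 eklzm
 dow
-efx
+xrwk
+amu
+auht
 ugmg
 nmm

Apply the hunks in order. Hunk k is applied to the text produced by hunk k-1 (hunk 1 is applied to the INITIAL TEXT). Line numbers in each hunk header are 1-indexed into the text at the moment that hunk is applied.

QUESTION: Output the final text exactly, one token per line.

Answer: hzl
glf
wgf
vijzo
nks
eklzm
dow
xrwk
amu
auht
ugmg
nmm
rce
orxa
vuq

Derivation:
Hunk 1: at line 1 remove [zdd,kgc] add [tvz] -> 11 lines: hzl glf tvz yobi fbpat ocskr ketf dwfz rce orxa vuq
Hunk 2: at line 1 remove [tvz,yobi] add [wgf,vijzo] -> 11 lines: hzl glf wgf vijzo fbpat ocskr ketf dwfz rce orxa vuq
Hunk 3: at line 4 remove [ocskr,ketf,dwfz] add [efx,ugmg,nmm] -> 11 lines: hzl glf wgf vijzo fbpat efx ugmg nmm rce orxa vuq
Hunk 4: at line 3 remove [fbpat] add [nks,eklzm,dow] -> 13 lines: hzl glf wgf vijzo nks eklzm dow efx ugmg nmm rce orxa vuq
Hunk 5: at line 6 remove [efx] add [xrwk,amu,auht] -> 15 lines: hzl glf wgf vijzo nks eklzm dow xrwk amu auht ugmg nmm rce orxa vuq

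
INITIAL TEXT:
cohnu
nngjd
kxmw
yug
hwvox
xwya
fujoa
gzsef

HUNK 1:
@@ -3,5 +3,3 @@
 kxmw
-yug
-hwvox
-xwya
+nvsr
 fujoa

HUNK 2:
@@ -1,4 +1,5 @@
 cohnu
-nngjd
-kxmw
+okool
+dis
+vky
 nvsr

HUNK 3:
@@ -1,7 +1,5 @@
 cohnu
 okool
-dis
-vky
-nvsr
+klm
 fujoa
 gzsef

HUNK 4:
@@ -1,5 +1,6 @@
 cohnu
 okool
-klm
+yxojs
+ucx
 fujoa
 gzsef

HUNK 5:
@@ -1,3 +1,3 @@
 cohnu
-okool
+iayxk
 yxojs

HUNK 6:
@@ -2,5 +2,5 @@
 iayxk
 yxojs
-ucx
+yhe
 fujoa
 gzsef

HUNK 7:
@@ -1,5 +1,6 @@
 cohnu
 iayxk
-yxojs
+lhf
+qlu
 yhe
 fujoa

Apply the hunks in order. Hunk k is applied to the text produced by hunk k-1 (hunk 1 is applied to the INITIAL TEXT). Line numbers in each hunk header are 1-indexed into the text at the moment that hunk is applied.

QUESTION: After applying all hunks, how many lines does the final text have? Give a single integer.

Hunk 1: at line 3 remove [yug,hwvox,xwya] add [nvsr] -> 6 lines: cohnu nngjd kxmw nvsr fujoa gzsef
Hunk 2: at line 1 remove [nngjd,kxmw] add [okool,dis,vky] -> 7 lines: cohnu okool dis vky nvsr fujoa gzsef
Hunk 3: at line 1 remove [dis,vky,nvsr] add [klm] -> 5 lines: cohnu okool klm fujoa gzsef
Hunk 4: at line 1 remove [klm] add [yxojs,ucx] -> 6 lines: cohnu okool yxojs ucx fujoa gzsef
Hunk 5: at line 1 remove [okool] add [iayxk] -> 6 lines: cohnu iayxk yxojs ucx fujoa gzsef
Hunk 6: at line 2 remove [ucx] add [yhe] -> 6 lines: cohnu iayxk yxojs yhe fujoa gzsef
Hunk 7: at line 1 remove [yxojs] add [lhf,qlu] -> 7 lines: cohnu iayxk lhf qlu yhe fujoa gzsef
Final line count: 7

Answer: 7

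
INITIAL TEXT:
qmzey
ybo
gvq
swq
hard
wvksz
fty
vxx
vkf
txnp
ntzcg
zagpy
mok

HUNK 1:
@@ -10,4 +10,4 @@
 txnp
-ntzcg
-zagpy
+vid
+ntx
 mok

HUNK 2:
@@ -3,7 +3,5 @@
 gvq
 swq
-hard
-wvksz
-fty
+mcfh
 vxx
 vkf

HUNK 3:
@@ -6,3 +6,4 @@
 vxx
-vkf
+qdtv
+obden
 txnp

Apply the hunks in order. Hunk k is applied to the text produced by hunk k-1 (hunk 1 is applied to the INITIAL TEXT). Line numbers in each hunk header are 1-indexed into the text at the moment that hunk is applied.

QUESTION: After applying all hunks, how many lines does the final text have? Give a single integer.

Hunk 1: at line 10 remove [ntzcg,zagpy] add [vid,ntx] -> 13 lines: qmzey ybo gvq swq hard wvksz fty vxx vkf txnp vid ntx mok
Hunk 2: at line 3 remove [hard,wvksz,fty] add [mcfh] -> 11 lines: qmzey ybo gvq swq mcfh vxx vkf txnp vid ntx mok
Hunk 3: at line 6 remove [vkf] add [qdtv,obden] -> 12 lines: qmzey ybo gvq swq mcfh vxx qdtv obden txnp vid ntx mok
Final line count: 12

Answer: 12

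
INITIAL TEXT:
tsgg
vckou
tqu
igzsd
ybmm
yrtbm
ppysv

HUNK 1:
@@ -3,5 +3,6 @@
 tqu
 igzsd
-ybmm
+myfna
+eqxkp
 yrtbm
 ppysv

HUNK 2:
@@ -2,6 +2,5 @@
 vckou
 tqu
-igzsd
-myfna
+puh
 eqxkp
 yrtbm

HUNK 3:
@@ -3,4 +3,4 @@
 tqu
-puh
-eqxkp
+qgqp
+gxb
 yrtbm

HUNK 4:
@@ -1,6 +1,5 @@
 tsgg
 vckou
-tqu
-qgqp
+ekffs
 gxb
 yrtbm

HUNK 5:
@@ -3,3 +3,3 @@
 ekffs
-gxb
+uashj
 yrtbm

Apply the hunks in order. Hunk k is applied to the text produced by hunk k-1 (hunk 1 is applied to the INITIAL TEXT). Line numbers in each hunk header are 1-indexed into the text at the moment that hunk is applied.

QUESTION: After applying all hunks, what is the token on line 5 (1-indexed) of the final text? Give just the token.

Answer: yrtbm

Derivation:
Hunk 1: at line 3 remove [ybmm] add [myfna,eqxkp] -> 8 lines: tsgg vckou tqu igzsd myfna eqxkp yrtbm ppysv
Hunk 2: at line 2 remove [igzsd,myfna] add [puh] -> 7 lines: tsgg vckou tqu puh eqxkp yrtbm ppysv
Hunk 3: at line 3 remove [puh,eqxkp] add [qgqp,gxb] -> 7 lines: tsgg vckou tqu qgqp gxb yrtbm ppysv
Hunk 4: at line 1 remove [tqu,qgqp] add [ekffs] -> 6 lines: tsgg vckou ekffs gxb yrtbm ppysv
Hunk 5: at line 3 remove [gxb] add [uashj] -> 6 lines: tsgg vckou ekffs uashj yrtbm ppysv
Final line 5: yrtbm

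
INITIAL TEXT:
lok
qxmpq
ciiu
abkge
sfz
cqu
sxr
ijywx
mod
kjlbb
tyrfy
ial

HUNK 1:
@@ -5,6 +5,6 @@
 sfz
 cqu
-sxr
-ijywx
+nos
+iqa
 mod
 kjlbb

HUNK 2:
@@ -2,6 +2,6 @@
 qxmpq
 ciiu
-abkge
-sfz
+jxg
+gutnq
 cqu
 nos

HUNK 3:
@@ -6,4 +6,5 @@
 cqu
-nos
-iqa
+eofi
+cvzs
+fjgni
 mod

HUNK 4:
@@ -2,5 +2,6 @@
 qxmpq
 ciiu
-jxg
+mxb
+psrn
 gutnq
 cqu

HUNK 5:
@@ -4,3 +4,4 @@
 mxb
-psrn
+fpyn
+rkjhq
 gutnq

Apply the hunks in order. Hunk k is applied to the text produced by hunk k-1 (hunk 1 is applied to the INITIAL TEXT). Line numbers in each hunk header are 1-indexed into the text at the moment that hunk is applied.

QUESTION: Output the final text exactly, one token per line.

Answer: lok
qxmpq
ciiu
mxb
fpyn
rkjhq
gutnq
cqu
eofi
cvzs
fjgni
mod
kjlbb
tyrfy
ial

Derivation:
Hunk 1: at line 5 remove [sxr,ijywx] add [nos,iqa] -> 12 lines: lok qxmpq ciiu abkge sfz cqu nos iqa mod kjlbb tyrfy ial
Hunk 2: at line 2 remove [abkge,sfz] add [jxg,gutnq] -> 12 lines: lok qxmpq ciiu jxg gutnq cqu nos iqa mod kjlbb tyrfy ial
Hunk 3: at line 6 remove [nos,iqa] add [eofi,cvzs,fjgni] -> 13 lines: lok qxmpq ciiu jxg gutnq cqu eofi cvzs fjgni mod kjlbb tyrfy ial
Hunk 4: at line 2 remove [jxg] add [mxb,psrn] -> 14 lines: lok qxmpq ciiu mxb psrn gutnq cqu eofi cvzs fjgni mod kjlbb tyrfy ial
Hunk 5: at line 4 remove [psrn] add [fpyn,rkjhq] -> 15 lines: lok qxmpq ciiu mxb fpyn rkjhq gutnq cqu eofi cvzs fjgni mod kjlbb tyrfy ial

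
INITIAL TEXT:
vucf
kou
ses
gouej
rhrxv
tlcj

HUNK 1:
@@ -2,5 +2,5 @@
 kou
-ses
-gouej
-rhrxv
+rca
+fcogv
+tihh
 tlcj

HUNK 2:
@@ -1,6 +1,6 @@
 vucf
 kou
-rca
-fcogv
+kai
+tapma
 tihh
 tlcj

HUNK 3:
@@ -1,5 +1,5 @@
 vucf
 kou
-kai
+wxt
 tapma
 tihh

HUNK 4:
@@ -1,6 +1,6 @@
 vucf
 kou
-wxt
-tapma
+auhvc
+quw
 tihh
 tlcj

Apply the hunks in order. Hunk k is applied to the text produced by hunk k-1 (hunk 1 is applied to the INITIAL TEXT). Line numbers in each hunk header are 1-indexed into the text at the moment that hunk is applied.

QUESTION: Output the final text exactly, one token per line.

Hunk 1: at line 2 remove [ses,gouej,rhrxv] add [rca,fcogv,tihh] -> 6 lines: vucf kou rca fcogv tihh tlcj
Hunk 2: at line 1 remove [rca,fcogv] add [kai,tapma] -> 6 lines: vucf kou kai tapma tihh tlcj
Hunk 3: at line 1 remove [kai] add [wxt] -> 6 lines: vucf kou wxt tapma tihh tlcj
Hunk 4: at line 1 remove [wxt,tapma] add [auhvc,quw] -> 6 lines: vucf kou auhvc quw tihh tlcj

Answer: vucf
kou
auhvc
quw
tihh
tlcj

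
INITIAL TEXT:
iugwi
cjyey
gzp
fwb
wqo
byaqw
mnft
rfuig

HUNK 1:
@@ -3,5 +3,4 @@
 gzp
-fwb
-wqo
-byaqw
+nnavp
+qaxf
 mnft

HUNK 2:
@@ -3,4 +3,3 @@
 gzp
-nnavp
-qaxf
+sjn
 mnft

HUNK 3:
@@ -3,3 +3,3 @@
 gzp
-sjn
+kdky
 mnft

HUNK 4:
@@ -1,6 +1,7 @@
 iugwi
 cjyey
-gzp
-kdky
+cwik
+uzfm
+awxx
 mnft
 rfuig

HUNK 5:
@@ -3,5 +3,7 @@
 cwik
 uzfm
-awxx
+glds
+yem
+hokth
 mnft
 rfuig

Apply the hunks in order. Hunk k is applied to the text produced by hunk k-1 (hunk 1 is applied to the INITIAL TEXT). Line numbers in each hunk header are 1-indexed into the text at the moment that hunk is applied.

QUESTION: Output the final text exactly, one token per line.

Hunk 1: at line 3 remove [fwb,wqo,byaqw] add [nnavp,qaxf] -> 7 lines: iugwi cjyey gzp nnavp qaxf mnft rfuig
Hunk 2: at line 3 remove [nnavp,qaxf] add [sjn] -> 6 lines: iugwi cjyey gzp sjn mnft rfuig
Hunk 3: at line 3 remove [sjn] add [kdky] -> 6 lines: iugwi cjyey gzp kdky mnft rfuig
Hunk 4: at line 1 remove [gzp,kdky] add [cwik,uzfm,awxx] -> 7 lines: iugwi cjyey cwik uzfm awxx mnft rfuig
Hunk 5: at line 3 remove [awxx] add [glds,yem,hokth] -> 9 lines: iugwi cjyey cwik uzfm glds yem hokth mnft rfuig

Answer: iugwi
cjyey
cwik
uzfm
glds
yem
hokth
mnft
rfuig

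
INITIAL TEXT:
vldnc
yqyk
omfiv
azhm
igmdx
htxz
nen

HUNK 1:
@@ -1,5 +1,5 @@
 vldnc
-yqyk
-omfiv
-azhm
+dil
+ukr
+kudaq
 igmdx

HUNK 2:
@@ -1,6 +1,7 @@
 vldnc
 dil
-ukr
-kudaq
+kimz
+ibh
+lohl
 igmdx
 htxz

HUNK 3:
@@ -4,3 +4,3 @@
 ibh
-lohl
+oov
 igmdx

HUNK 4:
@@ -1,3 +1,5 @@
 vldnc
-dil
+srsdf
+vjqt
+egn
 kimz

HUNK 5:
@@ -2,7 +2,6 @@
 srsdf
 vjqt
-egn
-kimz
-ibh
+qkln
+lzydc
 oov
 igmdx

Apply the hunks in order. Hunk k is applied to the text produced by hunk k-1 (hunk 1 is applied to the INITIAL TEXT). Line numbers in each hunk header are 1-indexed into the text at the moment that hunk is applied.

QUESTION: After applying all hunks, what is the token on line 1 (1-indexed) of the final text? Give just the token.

Answer: vldnc

Derivation:
Hunk 1: at line 1 remove [yqyk,omfiv,azhm] add [dil,ukr,kudaq] -> 7 lines: vldnc dil ukr kudaq igmdx htxz nen
Hunk 2: at line 1 remove [ukr,kudaq] add [kimz,ibh,lohl] -> 8 lines: vldnc dil kimz ibh lohl igmdx htxz nen
Hunk 3: at line 4 remove [lohl] add [oov] -> 8 lines: vldnc dil kimz ibh oov igmdx htxz nen
Hunk 4: at line 1 remove [dil] add [srsdf,vjqt,egn] -> 10 lines: vldnc srsdf vjqt egn kimz ibh oov igmdx htxz nen
Hunk 5: at line 2 remove [egn,kimz,ibh] add [qkln,lzydc] -> 9 lines: vldnc srsdf vjqt qkln lzydc oov igmdx htxz nen
Final line 1: vldnc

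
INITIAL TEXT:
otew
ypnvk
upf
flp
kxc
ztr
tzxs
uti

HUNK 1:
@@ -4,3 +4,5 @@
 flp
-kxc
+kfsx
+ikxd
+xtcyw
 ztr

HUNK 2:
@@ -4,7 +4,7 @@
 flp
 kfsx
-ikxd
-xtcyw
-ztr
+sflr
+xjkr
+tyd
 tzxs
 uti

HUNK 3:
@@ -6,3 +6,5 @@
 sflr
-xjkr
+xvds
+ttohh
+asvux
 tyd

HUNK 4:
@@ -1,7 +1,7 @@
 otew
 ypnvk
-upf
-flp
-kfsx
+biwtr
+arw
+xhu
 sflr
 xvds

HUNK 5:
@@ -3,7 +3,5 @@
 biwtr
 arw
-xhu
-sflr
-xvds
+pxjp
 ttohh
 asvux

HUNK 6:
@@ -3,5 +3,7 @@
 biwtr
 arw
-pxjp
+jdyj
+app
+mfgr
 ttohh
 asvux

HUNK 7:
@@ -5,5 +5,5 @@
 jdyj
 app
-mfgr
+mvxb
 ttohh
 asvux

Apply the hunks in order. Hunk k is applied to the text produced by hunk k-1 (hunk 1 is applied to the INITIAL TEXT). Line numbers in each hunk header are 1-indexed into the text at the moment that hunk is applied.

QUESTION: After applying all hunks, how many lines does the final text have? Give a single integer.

Answer: 12

Derivation:
Hunk 1: at line 4 remove [kxc] add [kfsx,ikxd,xtcyw] -> 10 lines: otew ypnvk upf flp kfsx ikxd xtcyw ztr tzxs uti
Hunk 2: at line 4 remove [ikxd,xtcyw,ztr] add [sflr,xjkr,tyd] -> 10 lines: otew ypnvk upf flp kfsx sflr xjkr tyd tzxs uti
Hunk 3: at line 6 remove [xjkr] add [xvds,ttohh,asvux] -> 12 lines: otew ypnvk upf flp kfsx sflr xvds ttohh asvux tyd tzxs uti
Hunk 4: at line 1 remove [upf,flp,kfsx] add [biwtr,arw,xhu] -> 12 lines: otew ypnvk biwtr arw xhu sflr xvds ttohh asvux tyd tzxs uti
Hunk 5: at line 3 remove [xhu,sflr,xvds] add [pxjp] -> 10 lines: otew ypnvk biwtr arw pxjp ttohh asvux tyd tzxs uti
Hunk 6: at line 3 remove [pxjp] add [jdyj,app,mfgr] -> 12 lines: otew ypnvk biwtr arw jdyj app mfgr ttohh asvux tyd tzxs uti
Hunk 7: at line 5 remove [mfgr] add [mvxb] -> 12 lines: otew ypnvk biwtr arw jdyj app mvxb ttohh asvux tyd tzxs uti
Final line count: 12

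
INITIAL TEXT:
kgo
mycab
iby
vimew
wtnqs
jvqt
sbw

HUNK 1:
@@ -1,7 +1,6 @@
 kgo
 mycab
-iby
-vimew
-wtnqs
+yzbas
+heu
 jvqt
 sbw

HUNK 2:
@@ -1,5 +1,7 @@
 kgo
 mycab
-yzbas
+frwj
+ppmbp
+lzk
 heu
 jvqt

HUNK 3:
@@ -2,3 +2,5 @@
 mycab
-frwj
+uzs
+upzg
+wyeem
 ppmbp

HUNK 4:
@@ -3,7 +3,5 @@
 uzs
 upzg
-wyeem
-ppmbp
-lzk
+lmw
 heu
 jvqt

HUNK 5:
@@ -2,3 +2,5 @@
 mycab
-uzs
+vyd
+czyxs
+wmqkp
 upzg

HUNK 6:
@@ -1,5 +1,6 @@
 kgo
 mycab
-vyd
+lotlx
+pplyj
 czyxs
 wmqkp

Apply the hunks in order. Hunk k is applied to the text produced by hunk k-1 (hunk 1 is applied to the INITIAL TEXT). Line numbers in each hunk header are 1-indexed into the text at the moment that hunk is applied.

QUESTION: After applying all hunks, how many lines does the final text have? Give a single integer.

Answer: 11

Derivation:
Hunk 1: at line 1 remove [iby,vimew,wtnqs] add [yzbas,heu] -> 6 lines: kgo mycab yzbas heu jvqt sbw
Hunk 2: at line 1 remove [yzbas] add [frwj,ppmbp,lzk] -> 8 lines: kgo mycab frwj ppmbp lzk heu jvqt sbw
Hunk 3: at line 2 remove [frwj] add [uzs,upzg,wyeem] -> 10 lines: kgo mycab uzs upzg wyeem ppmbp lzk heu jvqt sbw
Hunk 4: at line 3 remove [wyeem,ppmbp,lzk] add [lmw] -> 8 lines: kgo mycab uzs upzg lmw heu jvqt sbw
Hunk 5: at line 2 remove [uzs] add [vyd,czyxs,wmqkp] -> 10 lines: kgo mycab vyd czyxs wmqkp upzg lmw heu jvqt sbw
Hunk 6: at line 1 remove [vyd] add [lotlx,pplyj] -> 11 lines: kgo mycab lotlx pplyj czyxs wmqkp upzg lmw heu jvqt sbw
Final line count: 11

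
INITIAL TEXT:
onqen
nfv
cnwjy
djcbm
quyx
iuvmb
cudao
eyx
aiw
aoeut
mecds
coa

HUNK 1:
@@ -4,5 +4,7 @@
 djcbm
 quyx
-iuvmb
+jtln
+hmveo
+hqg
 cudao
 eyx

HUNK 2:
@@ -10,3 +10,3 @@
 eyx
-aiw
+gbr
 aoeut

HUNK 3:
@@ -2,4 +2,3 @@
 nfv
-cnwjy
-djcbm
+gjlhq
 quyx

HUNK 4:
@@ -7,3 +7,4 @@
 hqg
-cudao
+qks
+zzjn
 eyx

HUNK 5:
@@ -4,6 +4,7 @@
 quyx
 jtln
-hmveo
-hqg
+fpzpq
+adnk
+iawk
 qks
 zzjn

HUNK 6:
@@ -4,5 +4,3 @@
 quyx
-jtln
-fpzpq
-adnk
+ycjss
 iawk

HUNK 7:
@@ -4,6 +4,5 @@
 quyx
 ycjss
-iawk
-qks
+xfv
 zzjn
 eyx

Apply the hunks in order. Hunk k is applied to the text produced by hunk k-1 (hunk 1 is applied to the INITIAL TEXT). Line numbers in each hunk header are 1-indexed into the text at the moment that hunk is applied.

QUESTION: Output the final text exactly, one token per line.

Hunk 1: at line 4 remove [iuvmb] add [jtln,hmveo,hqg] -> 14 lines: onqen nfv cnwjy djcbm quyx jtln hmveo hqg cudao eyx aiw aoeut mecds coa
Hunk 2: at line 10 remove [aiw] add [gbr] -> 14 lines: onqen nfv cnwjy djcbm quyx jtln hmveo hqg cudao eyx gbr aoeut mecds coa
Hunk 3: at line 2 remove [cnwjy,djcbm] add [gjlhq] -> 13 lines: onqen nfv gjlhq quyx jtln hmveo hqg cudao eyx gbr aoeut mecds coa
Hunk 4: at line 7 remove [cudao] add [qks,zzjn] -> 14 lines: onqen nfv gjlhq quyx jtln hmveo hqg qks zzjn eyx gbr aoeut mecds coa
Hunk 5: at line 4 remove [hmveo,hqg] add [fpzpq,adnk,iawk] -> 15 lines: onqen nfv gjlhq quyx jtln fpzpq adnk iawk qks zzjn eyx gbr aoeut mecds coa
Hunk 6: at line 4 remove [jtln,fpzpq,adnk] add [ycjss] -> 13 lines: onqen nfv gjlhq quyx ycjss iawk qks zzjn eyx gbr aoeut mecds coa
Hunk 7: at line 4 remove [iawk,qks] add [xfv] -> 12 lines: onqen nfv gjlhq quyx ycjss xfv zzjn eyx gbr aoeut mecds coa

Answer: onqen
nfv
gjlhq
quyx
ycjss
xfv
zzjn
eyx
gbr
aoeut
mecds
coa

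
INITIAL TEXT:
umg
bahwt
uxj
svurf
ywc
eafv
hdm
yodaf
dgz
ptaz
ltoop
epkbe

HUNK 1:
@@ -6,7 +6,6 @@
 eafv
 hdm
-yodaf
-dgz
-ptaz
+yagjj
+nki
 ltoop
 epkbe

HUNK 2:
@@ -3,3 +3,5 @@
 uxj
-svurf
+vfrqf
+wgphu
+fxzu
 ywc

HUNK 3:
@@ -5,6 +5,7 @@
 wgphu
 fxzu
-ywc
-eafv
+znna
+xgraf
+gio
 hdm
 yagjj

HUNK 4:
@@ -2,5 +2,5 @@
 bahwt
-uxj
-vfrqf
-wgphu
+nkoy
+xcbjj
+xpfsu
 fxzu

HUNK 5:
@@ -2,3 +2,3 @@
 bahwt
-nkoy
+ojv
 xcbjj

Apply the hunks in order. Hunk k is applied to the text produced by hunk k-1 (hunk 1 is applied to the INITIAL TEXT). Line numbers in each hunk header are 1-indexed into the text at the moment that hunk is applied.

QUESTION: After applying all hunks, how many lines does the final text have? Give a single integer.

Hunk 1: at line 6 remove [yodaf,dgz,ptaz] add [yagjj,nki] -> 11 lines: umg bahwt uxj svurf ywc eafv hdm yagjj nki ltoop epkbe
Hunk 2: at line 3 remove [svurf] add [vfrqf,wgphu,fxzu] -> 13 lines: umg bahwt uxj vfrqf wgphu fxzu ywc eafv hdm yagjj nki ltoop epkbe
Hunk 3: at line 5 remove [ywc,eafv] add [znna,xgraf,gio] -> 14 lines: umg bahwt uxj vfrqf wgphu fxzu znna xgraf gio hdm yagjj nki ltoop epkbe
Hunk 4: at line 2 remove [uxj,vfrqf,wgphu] add [nkoy,xcbjj,xpfsu] -> 14 lines: umg bahwt nkoy xcbjj xpfsu fxzu znna xgraf gio hdm yagjj nki ltoop epkbe
Hunk 5: at line 2 remove [nkoy] add [ojv] -> 14 lines: umg bahwt ojv xcbjj xpfsu fxzu znna xgraf gio hdm yagjj nki ltoop epkbe
Final line count: 14

Answer: 14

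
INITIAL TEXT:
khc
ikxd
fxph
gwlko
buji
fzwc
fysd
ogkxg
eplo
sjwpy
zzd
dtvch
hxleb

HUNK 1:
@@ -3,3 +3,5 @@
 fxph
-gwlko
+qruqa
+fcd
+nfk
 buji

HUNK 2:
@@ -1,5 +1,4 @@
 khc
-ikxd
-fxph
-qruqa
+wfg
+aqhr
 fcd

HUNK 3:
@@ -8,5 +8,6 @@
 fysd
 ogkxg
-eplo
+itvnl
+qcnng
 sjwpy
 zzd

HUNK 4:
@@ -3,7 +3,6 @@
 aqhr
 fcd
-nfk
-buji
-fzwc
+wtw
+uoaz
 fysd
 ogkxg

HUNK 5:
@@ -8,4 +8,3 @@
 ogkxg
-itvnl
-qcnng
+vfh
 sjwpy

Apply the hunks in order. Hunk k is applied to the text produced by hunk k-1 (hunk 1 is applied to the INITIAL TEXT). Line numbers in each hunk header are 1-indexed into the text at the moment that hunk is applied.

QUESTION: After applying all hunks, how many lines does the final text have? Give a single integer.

Hunk 1: at line 3 remove [gwlko] add [qruqa,fcd,nfk] -> 15 lines: khc ikxd fxph qruqa fcd nfk buji fzwc fysd ogkxg eplo sjwpy zzd dtvch hxleb
Hunk 2: at line 1 remove [ikxd,fxph,qruqa] add [wfg,aqhr] -> 14 lines: khc wfg aqhr fcd nfk buji fzwc fysd ogkxg eplo sjwpy zzd dtvch hxleb
Hunk 3: at line 8 remove [eplo] add [itvnl,qcnng] -> 15 lines: khc wfg aqhr fcd nfk buji fzwc fysd ogkxg itvnl qcnng sjwpy zzd dtvch hxleb
Hunk 4: at line 3 remove [nfk,buji,fzwc] add [wtw,uoaz] -> 14 lines: khc wfg aqhr fcd wtw uoaz fysd ogkxg itvnl qcnng sjwpy zzd dtvch hxleb
Hunk 5: at line 8 remove [itvnl,qcnng] add [vfh] -> 13 lines: khc wfg aqhr fcd wtw uoaz fysd ogkxg vfh sjwpy zzd dtvch hxleb
Final line count: 13

Answer: 13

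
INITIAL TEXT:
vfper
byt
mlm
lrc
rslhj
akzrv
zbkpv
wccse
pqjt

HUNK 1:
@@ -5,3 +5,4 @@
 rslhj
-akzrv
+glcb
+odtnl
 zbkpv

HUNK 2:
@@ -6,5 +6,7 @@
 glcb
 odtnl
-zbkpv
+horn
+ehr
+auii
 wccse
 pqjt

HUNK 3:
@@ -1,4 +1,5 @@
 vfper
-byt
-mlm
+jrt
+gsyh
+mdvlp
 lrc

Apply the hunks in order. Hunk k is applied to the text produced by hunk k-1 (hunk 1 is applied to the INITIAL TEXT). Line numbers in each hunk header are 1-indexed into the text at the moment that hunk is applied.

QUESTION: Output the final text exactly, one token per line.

Answer: vfper
jrt
gsyh
mdvlp
lrc
rslhj
glcb
odtnl
horn
ehr
auii
wccse
pqjt

Derivation:
Hunk 1: at line 5 remove [akzrv] add [glcb,odtnl] -> 10 lines: vfper byt mlm lrc rslhj glcb odtnl zbkpv wccse pqjt
Hunk 2: at line 6 remove [zbkpv] add [horn,ehr,auii] -> 12 lines: vfper byt mlm lrc rslhj glcb odtnl horn ehr auii wccse pqjt
Hunk 3: at line 1 remove [byt,mlm] add [jrt,gsyh,mdvlp] -> 13 lines: vfper jrt gsyh mdvlp lrc rslhj glcb odtnl horn ehr auii wccse pqjt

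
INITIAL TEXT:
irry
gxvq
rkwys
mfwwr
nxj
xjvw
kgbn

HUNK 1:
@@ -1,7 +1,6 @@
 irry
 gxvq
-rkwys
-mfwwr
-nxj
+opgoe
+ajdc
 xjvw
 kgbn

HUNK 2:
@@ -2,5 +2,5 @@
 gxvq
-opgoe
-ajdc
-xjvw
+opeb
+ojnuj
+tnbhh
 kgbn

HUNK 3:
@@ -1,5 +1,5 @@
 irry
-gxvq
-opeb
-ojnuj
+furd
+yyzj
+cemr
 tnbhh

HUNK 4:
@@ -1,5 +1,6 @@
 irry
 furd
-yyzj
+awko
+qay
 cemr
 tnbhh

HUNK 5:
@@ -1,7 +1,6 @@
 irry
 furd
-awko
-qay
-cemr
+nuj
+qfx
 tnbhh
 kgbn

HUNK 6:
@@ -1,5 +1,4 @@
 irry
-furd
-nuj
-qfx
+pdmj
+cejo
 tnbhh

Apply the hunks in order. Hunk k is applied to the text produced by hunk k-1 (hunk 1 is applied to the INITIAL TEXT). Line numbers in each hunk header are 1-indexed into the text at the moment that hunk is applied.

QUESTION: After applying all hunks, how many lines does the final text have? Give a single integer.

Hunk 1: at line 1 remove [rkwys,mfwwr,nxj] add [opgoe,ajdc] -> 6 lines: irry gxvq opgoe ajdc xjvw kgbn
Hunk 2: at line 2 remove [opgoe,ajdc,xjvw] add [opeb,ojnuj,tnbhh] -> 6 lines: irry gxvq opeb ojnuj tnbhh kgbn
Hunk 3: at line 1 remove [gxvq,opeb,ojnuj] add [furd,yyzj,cemr] -> 6 lines: irry furd yyzj cemr tnbhh kgbn
Hunk 4: at line 1 remove [yyzj] add [awko,qay] -> 7 lines: irry furd awko qay cemr tnbhh kgbn
Hunk 5: at line 1 remove [awko,qay,cemr] add [nuj,qfx] -> 6 lines: irry furd nuj qfx tnbhh kgbn
Hunk 6: at line 1 remove [furd,nuj,qfx] add [pdmj,cejo] -> 5 lines: irry pdmj cejo tnbhh kgbn
Final line count: 5

Answer: 5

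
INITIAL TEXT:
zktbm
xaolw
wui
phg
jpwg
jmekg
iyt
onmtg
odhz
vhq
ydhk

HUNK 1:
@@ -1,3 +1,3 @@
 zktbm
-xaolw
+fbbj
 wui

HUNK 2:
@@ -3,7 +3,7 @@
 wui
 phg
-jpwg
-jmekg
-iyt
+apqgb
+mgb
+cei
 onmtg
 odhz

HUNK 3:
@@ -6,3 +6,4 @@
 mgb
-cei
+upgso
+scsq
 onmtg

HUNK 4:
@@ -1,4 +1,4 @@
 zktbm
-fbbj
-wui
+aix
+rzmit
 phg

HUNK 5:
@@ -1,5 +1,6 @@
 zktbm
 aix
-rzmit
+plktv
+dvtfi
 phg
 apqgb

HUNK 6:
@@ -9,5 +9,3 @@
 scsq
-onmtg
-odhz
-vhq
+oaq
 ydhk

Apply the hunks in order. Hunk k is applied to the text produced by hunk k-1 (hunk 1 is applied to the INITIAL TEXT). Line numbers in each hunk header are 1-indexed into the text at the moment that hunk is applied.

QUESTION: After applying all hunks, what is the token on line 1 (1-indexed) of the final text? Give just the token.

Hunk 1: at line 1 remove [xaolw] add [fbbj] -> 11 lines: zktbm fbbj wui phg jpwg jmekg iyt onmtg odhz vhq ydhk
Hunk 2: at line 3 remove [jpwg,jmekg,iyt] add [apqgb,mgb,cei] -> 11 lines: zktbm fbbj wui phg apqgb mgb cei onmtg odhz vhq ydhk
Hunk 3: at line 6 remove [cei] add [upgso,scsq] -> 12 lines: zktbm fbbj wui phg apqgb mgb upgso scsq onmtg odhz vhq ydhk
Hunk 4: at line 1 remove [fbbj,wui] add [aix,rzmit] -> 12 lines: zktbm aix rzmit phg apqgb mgb upgso scsq onmtg odhz vhq ydhk
Hunk 5: at line 1 remove [rzmit] add [plktv,dvtfi] -> 13 lines: zktbm aix plktv dvtfi phg apqgb mgb upgso scsq onmtg odhz vhq ydhk
Hunk 6: at line 9 remove [onmtg,odhz,vhq] add [oaq] -> 11 lines: zktbm aix plktv dvtfi phg apqgb mgb upgso scsq oaq ydhk
Final line 1: zktbm

Answer: zktbm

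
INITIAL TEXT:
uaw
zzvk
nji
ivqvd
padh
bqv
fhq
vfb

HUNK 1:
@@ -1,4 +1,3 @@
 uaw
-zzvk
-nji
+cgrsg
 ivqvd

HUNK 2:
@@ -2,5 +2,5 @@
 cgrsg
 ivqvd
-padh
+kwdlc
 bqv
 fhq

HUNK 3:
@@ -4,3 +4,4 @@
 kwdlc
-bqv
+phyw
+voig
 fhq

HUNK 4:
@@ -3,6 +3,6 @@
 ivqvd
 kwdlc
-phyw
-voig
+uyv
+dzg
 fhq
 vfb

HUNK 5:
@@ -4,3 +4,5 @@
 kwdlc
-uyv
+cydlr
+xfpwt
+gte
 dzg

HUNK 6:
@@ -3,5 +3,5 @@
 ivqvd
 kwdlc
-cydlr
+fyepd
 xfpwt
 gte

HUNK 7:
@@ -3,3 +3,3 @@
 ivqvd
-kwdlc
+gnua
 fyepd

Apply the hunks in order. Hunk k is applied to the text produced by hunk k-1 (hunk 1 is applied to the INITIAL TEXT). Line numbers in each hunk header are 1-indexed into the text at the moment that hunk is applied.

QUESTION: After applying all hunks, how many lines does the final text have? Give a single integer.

Hunk 1: at line 1 remove [zzvk,nji] add [cgrsg] -> 7 lines: uaw cgrsg ivqvd padh bqv fhq vfb
Hunk 2: at line 2 remove [padh] add [kwdlc] -> 7 lines: uaw cgrsg ivqvd kwdlc bqv fhq vfb
Hunk 3: at line 4 remove [bqv] add [phyw,voig] -> 8 lines: uaw cgrsg ivqvd kwdlc phyw voig fhq vfb
Hunk 4: at line 3 remove [phyw,voig] add [uyv,dzg] -> 8 lines: uaw cgrsg ivqvd kwdlc uyv dzg fhq vfb
Hunk 5: at line 4 remove [uyv] add [cydlr,xfpwt,gte] -> 10 lines: uaw cgrsg ivqvd kwdlc cydlr xfpwt gte dzg fhq vfb
Hunk 6: at line 3 remove [cydlr] add [fyepd] -> 10 lines: uaw cgrsg ivqvd kwdlc fyepd xfpwt gte dzg fhq vfb
Hunk 7: at line 3 remove [kwdlc] add [gnua] -> 10 lines: uaw cgrsg ivqvd gnua fyepd xfpwt gte dzg fhq vfb
Final line count: 10

Answer: 10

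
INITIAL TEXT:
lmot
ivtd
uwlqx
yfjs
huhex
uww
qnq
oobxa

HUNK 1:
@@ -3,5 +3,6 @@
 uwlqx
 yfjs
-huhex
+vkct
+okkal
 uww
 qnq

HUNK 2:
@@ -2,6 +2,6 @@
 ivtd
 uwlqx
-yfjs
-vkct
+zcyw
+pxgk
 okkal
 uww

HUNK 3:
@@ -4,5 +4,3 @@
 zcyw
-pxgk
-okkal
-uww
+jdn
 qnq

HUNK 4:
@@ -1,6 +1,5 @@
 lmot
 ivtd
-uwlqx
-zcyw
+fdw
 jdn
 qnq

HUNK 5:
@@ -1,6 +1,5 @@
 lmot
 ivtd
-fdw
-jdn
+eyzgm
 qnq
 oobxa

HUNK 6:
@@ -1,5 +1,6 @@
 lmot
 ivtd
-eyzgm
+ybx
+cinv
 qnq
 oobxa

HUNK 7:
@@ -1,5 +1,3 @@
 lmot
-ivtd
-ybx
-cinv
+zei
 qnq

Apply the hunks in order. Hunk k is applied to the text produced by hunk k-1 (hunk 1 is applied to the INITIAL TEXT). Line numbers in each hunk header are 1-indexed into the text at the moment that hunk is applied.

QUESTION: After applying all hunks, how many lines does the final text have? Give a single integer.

Answer: 4

Derivation:
Hunk 1: at line 3 remove [huhex] add [vkct,okkal] -> 9 lines: lmot ivtd uwlqx yfjs vkct okkal uww qnq oobxa
Hunk 2: at line 2 remove [yfjs,vkct] add [zcyw,pxgk] -> 9 lines: lmot ivtd uwlqx zcyw pxgk okkal uww qnq oobxa
Hunk 3: at line 4 remove [pxgk,okkal,uww] add [jdn] -> 7 lines: lmot ivtd uwlqx zcyw jdn qnq oobxa
Hunk 4: at line 1 remove [uwlqx,zcyw] add [fdw] -> 6 lines: lmot ivtd fdw jdn qnq oobxa
Hunk 5: at line 1 remove [fdw,jdn] add [eyzgm] -> 5 lines: lmot ivtd eyzgm qnq oobxa
Hunk 6: at line 1 remove [eyzgm] add [ybx,cinv] -> 6 lines: lmot ivtd ybx cinv qnq oobxa
Hunk 7: at line 1 remove [ivtd,ybx,cinv] add [zei] -> 4 lines: lmot zei qnq oobxa
Final line count: 4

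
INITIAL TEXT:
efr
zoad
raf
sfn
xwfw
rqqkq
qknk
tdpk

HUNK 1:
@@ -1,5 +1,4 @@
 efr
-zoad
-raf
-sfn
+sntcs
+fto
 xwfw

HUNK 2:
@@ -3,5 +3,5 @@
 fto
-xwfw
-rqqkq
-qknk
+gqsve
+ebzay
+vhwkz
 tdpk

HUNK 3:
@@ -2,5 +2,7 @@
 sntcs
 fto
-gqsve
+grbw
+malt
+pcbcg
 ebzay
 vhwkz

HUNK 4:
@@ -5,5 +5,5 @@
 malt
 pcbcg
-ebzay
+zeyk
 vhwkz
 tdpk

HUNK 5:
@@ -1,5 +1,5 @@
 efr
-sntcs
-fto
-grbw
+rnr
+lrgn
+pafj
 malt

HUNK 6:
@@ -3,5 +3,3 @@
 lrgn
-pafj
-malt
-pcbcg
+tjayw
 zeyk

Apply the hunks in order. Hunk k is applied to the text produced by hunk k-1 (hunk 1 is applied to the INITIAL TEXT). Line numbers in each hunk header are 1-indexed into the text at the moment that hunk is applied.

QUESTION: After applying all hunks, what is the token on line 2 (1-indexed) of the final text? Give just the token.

Answer: rnr

Derivation:
Hunk 1: at line 1 remove [zoad,raf,sfn] add [sntcs,fto] -> 7 lines: efr sntcs fto xwfw rqqkq qknk tdpk
Hunk 2: at line 3 remove [xwfw,rqqkq,qknk] add [gqsve,ebzay,vhwkz] -> 7 lines: efr sntcs fto gqsve ebzay vhwkz tdpk
Hunk 3: at line 2 remove [gqsve] add [grbw,malt,pcbcg] -> 9 lines: efr sntcs fto grbw malt pcbcg ebzay vhwkz tdpk
Hunk 4: at line 5 remove [ebzay] add [zeyk] -> 9 lines: efr sntcs fto grbw malt pcbcg zeyk vhwkz tdpk
Hunk 5: at line 1 remove [sntcs,fto,grbw] add [rnr,lrgn,pafj] -> 9 lines: efr rnr lrgn pafj malt pcbcg zeyk vhwkz tdpk
Hunk 6: at line 3 remove [pafj,malt,pcbcg] add [tjayw] -> 7 lines: efr rnr lrgn tjayw zeyk vhwkz tdpk
Final line 2: rnr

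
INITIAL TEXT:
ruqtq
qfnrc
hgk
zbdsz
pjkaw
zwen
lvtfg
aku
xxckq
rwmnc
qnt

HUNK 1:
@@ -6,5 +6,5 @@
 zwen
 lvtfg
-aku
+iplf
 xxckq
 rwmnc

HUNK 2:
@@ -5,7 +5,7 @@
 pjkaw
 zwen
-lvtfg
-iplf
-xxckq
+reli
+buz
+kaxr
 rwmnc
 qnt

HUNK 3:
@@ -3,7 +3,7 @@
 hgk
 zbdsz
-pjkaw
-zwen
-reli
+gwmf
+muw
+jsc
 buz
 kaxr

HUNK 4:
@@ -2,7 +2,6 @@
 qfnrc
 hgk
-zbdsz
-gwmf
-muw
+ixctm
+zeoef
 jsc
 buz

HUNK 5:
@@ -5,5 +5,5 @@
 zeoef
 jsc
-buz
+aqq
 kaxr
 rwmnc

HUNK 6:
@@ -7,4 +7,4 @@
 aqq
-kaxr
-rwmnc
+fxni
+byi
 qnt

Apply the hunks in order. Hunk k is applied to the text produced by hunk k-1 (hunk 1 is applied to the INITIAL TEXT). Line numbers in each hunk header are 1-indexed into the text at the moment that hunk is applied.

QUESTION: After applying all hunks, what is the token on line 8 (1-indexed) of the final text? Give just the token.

Hunk 1: at line 6 remove [aku] add [iplf] -> 11 lines: ruqtq qfnrc hgk zbdsz pjkaw zwen lvtfg iplf xxckq rwmnc qnt
Hunk 2: at line 5 remove [lvtfg,iplf,xxckq] add [reli,buz,kaxr] -> 11 lines: ruqtq qfnrc hgk zbdsz pjkaw zwen reli buz kaxr rwmnc qnt
Hunk 3: at line 3 remove [pjkaw,zwen,reli] add [gwmf,muw,jsc] -> 11 lines: ruqtq qfnrc hgk zbdsz gwmf muw jsc buz kaxr rwmnc qnt
Hunk 4: at line 2 remove [zbdsz,gwmf,muw] add [ixctm,zeoef] -> 10 lines: ruqtq qfnrc hgk ixctm zeoef jsc buz kaxr rwmnc qnt
Hunk 5: at line 5 remove [buz] add [aqq] -> 10 lines: ruqtq qfnrc hgk ixctm zeoef jsc aqq kaxr rwmnc qnt
Hunk 6: at line 7 remove [kaxr,rwmnc] add [fxni,byi] -> 10 lines: ruqtq qfnrc hgk ixctm zeoef jsc aqq fxni byi qnt
Final line 8: fxni

Answer: fxni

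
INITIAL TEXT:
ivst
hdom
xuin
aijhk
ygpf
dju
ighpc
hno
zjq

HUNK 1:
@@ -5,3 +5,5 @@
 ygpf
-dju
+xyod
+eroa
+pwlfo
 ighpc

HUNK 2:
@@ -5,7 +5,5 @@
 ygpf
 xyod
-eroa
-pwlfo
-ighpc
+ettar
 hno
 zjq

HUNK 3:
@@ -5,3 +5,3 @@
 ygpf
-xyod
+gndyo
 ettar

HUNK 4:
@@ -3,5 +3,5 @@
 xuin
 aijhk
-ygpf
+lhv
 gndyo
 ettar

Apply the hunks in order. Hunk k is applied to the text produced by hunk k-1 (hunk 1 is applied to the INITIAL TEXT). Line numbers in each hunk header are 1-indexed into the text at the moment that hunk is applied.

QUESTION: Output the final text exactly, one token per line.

Answer: ivst
hdom
xuin
aijhk
lhv
gndyo
ettar
hno
zjq

Derivation:
Hunk 1: at line 5 remove [dju] add [xyod,eroa,pwlfo] -> 11 lines: ivst hdom xuin aijhk ygpf xyod eroa pwlfo ighpc hno zjq
Hunk 2: at line 5 remove [eroa,pwlfo,ighpc] add [ettar] -> 9 lines: ivst hdom xuin aijhk ygpf xyod ettar hno zjq
Hunk 3: at line 5 remove [xyod] add [gndyo] -> 9 lines: ivst hdom xuin aijhk ygpf gndyo ettar hno zjq
Hunk 4: at line 3 remove [ygpf] add [lhv] -> 9 lines: ivst hdom xuin aijhk lhv gndyo ettar hno zjq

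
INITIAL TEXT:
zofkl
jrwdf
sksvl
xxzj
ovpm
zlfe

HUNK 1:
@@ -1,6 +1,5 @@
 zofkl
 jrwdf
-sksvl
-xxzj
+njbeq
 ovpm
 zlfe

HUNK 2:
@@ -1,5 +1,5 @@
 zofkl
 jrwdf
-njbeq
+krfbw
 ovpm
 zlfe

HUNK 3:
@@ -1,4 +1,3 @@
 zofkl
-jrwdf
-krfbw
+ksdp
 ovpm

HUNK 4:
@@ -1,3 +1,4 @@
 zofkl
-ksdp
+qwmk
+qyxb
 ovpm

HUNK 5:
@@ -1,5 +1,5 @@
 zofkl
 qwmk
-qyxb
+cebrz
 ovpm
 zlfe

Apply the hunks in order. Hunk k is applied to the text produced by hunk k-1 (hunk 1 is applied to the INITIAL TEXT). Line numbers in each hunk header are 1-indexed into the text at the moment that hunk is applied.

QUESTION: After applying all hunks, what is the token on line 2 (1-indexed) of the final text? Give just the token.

Hunk 1: at line 1 remove [sksvl,xxzj] add [njbeq] -> 5 lines: zofkl jrwdf njbeq ovpm zlfe
Hunk 2: at line 1 remove [njbeq] add [krfbw] -> 5 lines: zofkl jrwdf krfbw ovpm zlfe
Hunk 3: at line 1 remove [jrwdf,krfbw] add [ksdp] -> 4 lines: zofkl ksdp ovpm zlfe
Hunk 4: at line 1 remove [ksdp] add [qwmk,qyxb] -> 5 lines: zofkl qwmk qyxb ovpm zlfe
Hunk 5: at line 1 remove [qyxb] add [cebrz] -> 5 lines: zofkl qwmk cebrz ovpm zlfe
Final line 2: qwmk

Answer: qwmk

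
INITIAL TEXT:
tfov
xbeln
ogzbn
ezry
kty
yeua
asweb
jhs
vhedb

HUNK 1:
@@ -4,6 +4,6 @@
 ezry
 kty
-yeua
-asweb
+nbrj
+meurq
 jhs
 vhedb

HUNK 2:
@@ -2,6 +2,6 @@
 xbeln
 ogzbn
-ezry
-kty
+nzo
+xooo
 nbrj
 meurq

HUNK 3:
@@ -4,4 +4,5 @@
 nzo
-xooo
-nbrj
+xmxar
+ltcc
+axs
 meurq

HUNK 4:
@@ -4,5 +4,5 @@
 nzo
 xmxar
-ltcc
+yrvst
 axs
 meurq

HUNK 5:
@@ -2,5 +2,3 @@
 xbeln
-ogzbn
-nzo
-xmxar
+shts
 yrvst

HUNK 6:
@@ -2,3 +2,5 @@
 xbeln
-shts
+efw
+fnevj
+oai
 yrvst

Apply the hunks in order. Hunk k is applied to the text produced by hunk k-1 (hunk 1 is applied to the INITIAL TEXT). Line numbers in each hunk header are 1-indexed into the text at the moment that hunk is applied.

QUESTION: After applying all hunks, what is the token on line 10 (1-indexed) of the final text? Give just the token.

Hunk 1: at line 4 remove [yeua,asweb] add [nbrj,meurq] -> 9 lines: tfov xbeln ogzbn ezry kty nbrj meurq jhs vhedb
Hunk 2: at line 2 remove [ezry,kty] add [nzo,xooo] -> 9 lines: tfov xbeln ogzbn nzo xooo nbrj meurq jhs vhedb
Hunk 3: at line 4 remove [xooo,nbrj] add [xmxar,ltcc,axs] -> 10 lines: tfov xbeln ogzbn nzo xmxar ltcc axs meurq jhs vhedb
Hunk 4: at line 4 remove [ltcc] add [yrvst] -> 10 lines: tfov xbeln ogzbn nzo xmxar yrvst axs meurq jhs vhedb
Hunk 5: at line 2 remove [ogzbn,nzo,xmxar] add [shts] -> 8 lines: tfov xbeln shts yrvst axs meurq jhs vhedb
Hunk 6: at line 2 remove [shts] add [efw,fnevj,oai] -> 10 lines: tfov xbeln efw fnevj oai yrvst axs meurq jhs vhedb
Final line 10: vhedb

Answer: vhedb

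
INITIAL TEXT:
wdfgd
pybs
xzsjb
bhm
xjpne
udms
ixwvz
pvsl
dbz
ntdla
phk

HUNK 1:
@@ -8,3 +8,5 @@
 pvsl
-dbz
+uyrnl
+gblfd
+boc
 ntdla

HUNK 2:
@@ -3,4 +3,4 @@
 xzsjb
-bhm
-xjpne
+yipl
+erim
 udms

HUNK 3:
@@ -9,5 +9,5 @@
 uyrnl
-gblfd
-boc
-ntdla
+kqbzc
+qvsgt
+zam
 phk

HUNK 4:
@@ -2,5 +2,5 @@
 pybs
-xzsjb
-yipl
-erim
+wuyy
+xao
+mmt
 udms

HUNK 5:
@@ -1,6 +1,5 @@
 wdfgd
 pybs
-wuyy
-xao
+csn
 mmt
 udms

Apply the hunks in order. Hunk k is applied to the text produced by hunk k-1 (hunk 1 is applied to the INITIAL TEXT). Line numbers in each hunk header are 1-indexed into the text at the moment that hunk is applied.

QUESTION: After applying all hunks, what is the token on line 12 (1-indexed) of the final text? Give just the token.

Hunk 1: at line 8 remove [dbz] add [uyrnl,gblfd,boc] -> 13 lines: wdfgd pybs xzsjb bhm xjpne udms ixwvz pvsl uyrnl gblfd boc ntdla phk
Hunk 2: at line 3 remove [bhm,xjpne] add [yipl,erim] -> 13 lines: wdfgd pybs xzsjb yipl erim udms ixwvz pvsl uyrnl gblfd boc ntdla phk
Hunk 3: at line 9 remove [gblfd,boc,ntdla] add [kqbzc,qvsgt,zam] -> 13 lines: wdfgd pybs xzsjb yipl erim udms ixwvz pvsl uyrnl kqbzc qvsgt zam phk
Hunk 4: at line 2 remove [xzsjb,yipl,erim] add [wuyy,xao,mmt] -> 13 lines: wdfgd pybs wuyy xao mmt udms ixwvz pvsl uyrnl kqbzc qvsgt zam phk
Hunk 5: at line 1 remove [wuyy,xao] add [csn] -> 12 lines: wdfgd pybs csn mmt udms ixwvz pvsl uyrnl kqbzc qvsgt zam phk
Final line 12: phk

Answer: phk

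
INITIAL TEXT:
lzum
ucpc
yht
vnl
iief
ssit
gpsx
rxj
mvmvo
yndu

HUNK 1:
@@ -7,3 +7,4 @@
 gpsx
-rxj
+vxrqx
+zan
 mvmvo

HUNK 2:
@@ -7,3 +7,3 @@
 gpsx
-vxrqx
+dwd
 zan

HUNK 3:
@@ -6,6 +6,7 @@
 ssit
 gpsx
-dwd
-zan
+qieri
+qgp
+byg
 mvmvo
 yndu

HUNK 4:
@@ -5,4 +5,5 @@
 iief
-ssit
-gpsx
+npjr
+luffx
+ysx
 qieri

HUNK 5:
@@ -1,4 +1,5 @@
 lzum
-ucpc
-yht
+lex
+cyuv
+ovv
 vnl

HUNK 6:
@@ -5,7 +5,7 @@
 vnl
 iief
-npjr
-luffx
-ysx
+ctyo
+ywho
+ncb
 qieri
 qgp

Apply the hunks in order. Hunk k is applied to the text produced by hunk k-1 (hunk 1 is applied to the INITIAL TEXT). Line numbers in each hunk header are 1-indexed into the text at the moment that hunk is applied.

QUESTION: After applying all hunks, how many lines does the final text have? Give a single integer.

Answer: 14

Derivation:
Hunk 1: at line 7 remove [rxj] add [vxrqx,zan] -> 11 lines: lzum ucpc yht vnl iief ssit gpsx vxrqx zan mvmvo yndu
Hunk 2: at line 7 remove [vxrqx] add [dwd] -> 11 lines: lzum ucpc yht vnl iief ssit gpsx dwd zan mvmvo yndu
Hunk 3: at line 6 remove [dwd,zan] add [qieri,qgp,byg] -> 12 lines: lzum ucpc yht vnl iief ssit gpsx qieri qgp byg mvmvo yndu
Hunk 4: at line 5 remove [ssit,gpsx] add [npjr,luffx,ysx] -> 13 lines: lzum ucpc yht vnl iief npjr luffx ysx qieri qgp byg mvmvo yndu
Hunk 5: at line 1 remove [ucpc,yht] add [lex,cyuv,ovv] -> 14 lines: lzum lex cyuv ovv vnl iief npjr luffx ysx qieri qgp byg mvmvo yndu
Hunk 6: at line 5 remove [npjr,luffx,ysx] add [ctyo,ywho,ncb] -> 14 lines: lzum lex cyuv ovv vnl iief ctyo ywho ncb qieri qgp byg mvmvo yndu
Final line count: 14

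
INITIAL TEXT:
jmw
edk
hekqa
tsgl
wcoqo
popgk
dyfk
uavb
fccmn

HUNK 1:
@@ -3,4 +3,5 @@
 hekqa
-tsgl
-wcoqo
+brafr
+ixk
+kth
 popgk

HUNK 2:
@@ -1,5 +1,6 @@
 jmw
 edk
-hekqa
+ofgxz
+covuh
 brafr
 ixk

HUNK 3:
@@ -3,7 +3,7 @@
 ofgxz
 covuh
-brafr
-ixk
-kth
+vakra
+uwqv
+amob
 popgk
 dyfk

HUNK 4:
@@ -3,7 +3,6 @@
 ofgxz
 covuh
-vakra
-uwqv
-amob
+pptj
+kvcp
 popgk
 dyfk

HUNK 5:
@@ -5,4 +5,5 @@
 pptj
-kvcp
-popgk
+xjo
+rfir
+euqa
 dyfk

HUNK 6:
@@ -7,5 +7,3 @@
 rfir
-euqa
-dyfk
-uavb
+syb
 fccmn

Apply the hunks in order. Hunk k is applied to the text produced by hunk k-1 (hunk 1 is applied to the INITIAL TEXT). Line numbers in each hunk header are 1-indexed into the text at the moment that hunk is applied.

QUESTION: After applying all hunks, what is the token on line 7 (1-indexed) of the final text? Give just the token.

Answer: rfir

Derivation:
Hunk 1: at line 3 remove [tsgl,wcoqo] add [brafr,ixk,kth] -> 10 lines: jmw edk hekqa brafr ixk kth popgk dyfk uavb fccmn
Hunk 2: at line 1 remove [hekqa] add [ofgxz,covuh] -> 11 lines: jmw edk ofgxz covuh brafr ixk kth popgk dyfk uavb fccmn
Hunk 3: at line 3 remove [brafr,ixk,kth] add [vakra,uwqv,amob] -> 11 lines: jmw edk ofgxz covuh vakra uwqv amob popgk dyfk uavb fccmn
Hunk 4: at line 3 remove [vakra,uwqv,amob] add [pptj,kvcp] -> 10 lines: jmw edk ofgxz covuh pptj kvcp popgk dyfk uavb fccmn
Hunk 5: at line 5 remove [kvcp,popgk] add [xjo,rfir,euqa] -> 11 lines: jmw edk ofgxz covuh pptj xjo rfir euqa dyfk uavb fccmn
Hunk 6: at line 7 remove [euqa,dyfk,uavb] add [syb] -> 9 lines: jmw edk ofgxz covuh pptj xjo rfir syb fccmn
Final line 7: rfir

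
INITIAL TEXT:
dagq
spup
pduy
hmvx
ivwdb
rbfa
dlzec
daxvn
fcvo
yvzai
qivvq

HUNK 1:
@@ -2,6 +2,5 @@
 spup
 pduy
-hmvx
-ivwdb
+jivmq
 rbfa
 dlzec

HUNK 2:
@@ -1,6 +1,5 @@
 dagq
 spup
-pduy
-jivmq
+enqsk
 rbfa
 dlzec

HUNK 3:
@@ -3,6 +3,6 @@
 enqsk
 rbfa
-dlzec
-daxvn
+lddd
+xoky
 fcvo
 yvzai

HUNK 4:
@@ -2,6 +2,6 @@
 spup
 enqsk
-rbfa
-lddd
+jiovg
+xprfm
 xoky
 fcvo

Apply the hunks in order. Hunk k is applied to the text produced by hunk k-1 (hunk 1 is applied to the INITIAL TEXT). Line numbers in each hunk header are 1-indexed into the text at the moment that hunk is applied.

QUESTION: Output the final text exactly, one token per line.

Hunk 1: at line 2 remove [hmvx,ivwdb] add [jivmq] -> 10 lines: dagq spup pduy jivmq rbfa dlzec daxvn fcvo yvzai qivvq
Hunk 2: at line 1 remove [pduy,jivmq] add [enqsk] -> 9 lines: dagq spup enqsk rbfa dlzec daxvn fcvo yvzai qivvq
Hunk 3: at line 3 remove [dlzec,daxvn] add [lddd,xoky] -> 9 lines: dagq spup enqsk rbfa lddd xoky fcvo yvzai qivvq
Hunk 4: at line 2 remove [rbfa,lddd] add [jiovg,xprfm] -> 9 lines: dagq spup enqsk jiovg xprfm xoky fcvo yvzai qivvq

Answer: dagq
spup
enqsk
jiovg
xprfm
xoky
fcvo
yvzai
qivvq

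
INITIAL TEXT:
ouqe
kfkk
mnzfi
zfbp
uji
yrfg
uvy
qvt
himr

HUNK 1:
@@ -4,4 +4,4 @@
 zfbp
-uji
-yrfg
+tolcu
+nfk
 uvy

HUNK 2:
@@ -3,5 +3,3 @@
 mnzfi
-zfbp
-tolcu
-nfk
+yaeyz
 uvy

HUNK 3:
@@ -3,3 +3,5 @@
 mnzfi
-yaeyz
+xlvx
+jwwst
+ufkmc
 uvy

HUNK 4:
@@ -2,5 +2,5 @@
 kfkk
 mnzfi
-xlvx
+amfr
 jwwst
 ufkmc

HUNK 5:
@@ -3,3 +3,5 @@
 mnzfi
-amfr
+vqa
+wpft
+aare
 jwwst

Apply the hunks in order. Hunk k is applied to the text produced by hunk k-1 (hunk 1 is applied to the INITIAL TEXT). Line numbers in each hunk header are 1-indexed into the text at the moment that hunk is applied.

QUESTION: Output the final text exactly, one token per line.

Answer: ouqe
kfkk
mnzfi
vqa
wpft
aare
jwwst
ufkmc
uvy
qvt
himr

Derivation:
Hunk 1: at line 4 remove [uji,yrfg] add [tolcu,nfk] -> 9 lines: ouqe kfkk mnzfi zfbp tolcu nfk uvy qvt himr
Hunk 2: at line 3 remove [zfbp,tolcu,nfk] add [yaeyz] -> 7 lines: ouqe kfkk mnzfi yaeyz uvy qvt himr
Hunk 3: at line 3 remove [yaeyz] add [xlvx,jwwst,ufkmc] -> 9 lines: ouqe kfkk mnzfi xlvx jwwst ufkmc uvy qvt himr
Hunk 4: at line 2 remove [xlvx] add [amfr] -> 9 lines: ouqe kfkk mnzfi amfr jwwst ufkmc uvy qvt himr
Hunk 5: at line 3 remove [amfr] add [vqa,wpft,aare] -> 11 lines: ouqe kfkk mnzfi vqa wpft aare jwwst ufkmc uvy qvt himr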